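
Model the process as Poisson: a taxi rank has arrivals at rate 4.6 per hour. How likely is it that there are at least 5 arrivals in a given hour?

0.4868

With mean μ = 4.6 per hour,
P(N ≥ 5) = 1 − P(N ≤ 4) = 1 − Σ_{j=0}^{4} e^(−μ) μ^j/j! ≈ 0.4868.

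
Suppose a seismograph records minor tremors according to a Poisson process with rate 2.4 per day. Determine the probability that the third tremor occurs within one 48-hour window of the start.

Over the interval, μ = 2.4 × 2 = 4.8 (a 48-hour window = 2 days).
The third arrival falls in the interval iff at least 3 events occur there: P(S_3 ≤ t) = P(N ≥ 3) = 1 − P(N ≤ 2) ≈ 0.8575.

0.8575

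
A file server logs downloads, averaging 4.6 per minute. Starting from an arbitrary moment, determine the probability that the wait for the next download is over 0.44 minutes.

0.1321

The wait for the next event is exponential with rate λ = 4.6 per minute.
P(T > 0.44) = e^(−λt) = e^(−4.6 × 0.44) = e^(−2.024) ≈ 0.1321.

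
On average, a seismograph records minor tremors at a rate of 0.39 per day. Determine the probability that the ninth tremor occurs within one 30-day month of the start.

Over the interval, μ = 0.39 × 30 = 11.7 (a 30-day month = 30 days).
The ninth arrival falls in the interval iff at least 9 events occur there: P(S_9 ≤ t) = P(N ≥ 9) = 1 − P(N ≤ 8) ≈ 0.8243.

0.8243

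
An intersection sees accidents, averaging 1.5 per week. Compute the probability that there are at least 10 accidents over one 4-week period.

Over the interval, μ = 1.5 × 4 = 6 (a 4-week period = 4 weeks).
P(N ≥ 10) = 1 − P(N ≤ 9) = 1 − Σ_{j=0}^{9} e^(−μ) μ^j/j! ≈ 0.0839.

0.0839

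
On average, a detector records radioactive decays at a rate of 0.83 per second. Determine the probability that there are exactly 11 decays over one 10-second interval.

Over the interval, μ = 0.83 × 10 = 8.3 (a 10-second interval = 10 seconds).
P(N = 11) = e^(−μ) μ^11/11! = e^(−8.3) · 8.3^11/39916800 ≈ 0.0802.

0.0802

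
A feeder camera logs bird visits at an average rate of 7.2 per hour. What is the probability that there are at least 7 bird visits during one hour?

0.5796

With mean μ = 7.2 per hour,
P(N ≥ 7) = 1 − P(N ≤ 6) = 1 − Σ_{j=0}^{6} e^(−μ) μ^j/j! ≈ 0.5796.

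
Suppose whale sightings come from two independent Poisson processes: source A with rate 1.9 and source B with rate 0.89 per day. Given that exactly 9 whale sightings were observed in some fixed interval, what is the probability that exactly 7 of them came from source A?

Given the total, each event is independently from source A with probability p = λ_A/(λ_A+λ_B) = 1.9/2.79 ≈ 0.6810.
So K ~ Binomial(9, 1.9/2.79): P(K = 7) = C(9,7) · (1.9/2.79)^7 · (0.89/2.79)^2 ≈ 0.2488.

0.2488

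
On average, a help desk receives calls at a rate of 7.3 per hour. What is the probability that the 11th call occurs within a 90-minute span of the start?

Over the interval, μ = 7.3 × 1.5 = 10.95 (a 90-minute span = 1.5 hours).
The 11th arrival falls in the interval iff at least 11 events occur there: P(S_11 ≤ t) = P(N ≥ 11) = 1 − P(N ≤ 10) ≈ 0.5341.

0.5341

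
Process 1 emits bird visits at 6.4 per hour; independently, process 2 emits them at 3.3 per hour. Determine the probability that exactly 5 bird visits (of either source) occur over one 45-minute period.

0.1176

Independent Poisson processes superpose: combined rate λ = 6.4 + 3.3 = 9.7 per hour.
Over the interval, μ = 9.7 × 0.75 = 7.275 (a 45-minute period = 0.75 hours).
P(N = 5) = e^(−7.275) · 7.275^5/5! ≈ 0.1176.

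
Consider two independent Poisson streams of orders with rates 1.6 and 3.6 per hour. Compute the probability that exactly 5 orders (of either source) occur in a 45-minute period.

Independent Poisson processes superpose: combined rate λ = 1.6 + 3.6 = 5.2 per hour.
Over the interval, μ = 5.2 × 0.75 = 3.9 (a 45-minute period = 0.75 hours).
P(N = 5) = e^(−3.9) · 3.9^5/5! ≈ 0.1522.

0.1522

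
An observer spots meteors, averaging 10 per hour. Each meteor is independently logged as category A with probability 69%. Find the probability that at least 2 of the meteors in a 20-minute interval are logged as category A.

Thinning: the meteors that are logged as category A themselves form a Poisson process with rate 0.69 × 10 = 6.9 per hour.
Over the interval, μ = 6.9 × 1/3 = 2.3 (a 20-minute interval = 1/3 hours).
P(N ≥ 2) = 1 − P(N ≤ 1) ≈ 0.6691.

0.6691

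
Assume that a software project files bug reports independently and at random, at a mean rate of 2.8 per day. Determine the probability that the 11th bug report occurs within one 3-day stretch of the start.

0.2257

Over the interval, μ = 2.8 × 3 = 8.4 (a 3-day stretch = 3 days).
The 11th arrival falls in the interval iff at least 11 events occur there: P(S_11 ≤ t) = P(N ≥ 11) = 1 − P(N ≤ 10) ≈ 0.2257.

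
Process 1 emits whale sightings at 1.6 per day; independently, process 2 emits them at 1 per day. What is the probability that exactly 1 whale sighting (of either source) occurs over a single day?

Independent Poisson processes superpose: combined rate λ = 1.6 + 1 = 2.6 per day.
So μ = 2.6.
P(N = 1) = e^(−2.6) · 2.6^1/1! ≈ 0.1931.

0.1931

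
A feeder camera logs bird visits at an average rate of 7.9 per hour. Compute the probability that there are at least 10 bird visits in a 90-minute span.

0.7443

Over the interval, μ = 7.9 × 1.5 = 11.85 (a 90-minute span = 1.5 hours).
P(N ≥ 10) = 1 − P(N ≤ 9) = 1 − Σ_{j=0}^{9} e^(−μ) μ^j/j! ≈ 0.7443.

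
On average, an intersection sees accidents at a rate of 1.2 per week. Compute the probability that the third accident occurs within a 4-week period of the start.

0.8575

Over the interval, μ = 1.2 × 4 = 4.8 (a 4-week period = 4 weeks).
The third arrival falls in the interval iff at least 3 events occur there: P(S_3 ≤ t) = P(N ≥ 3) = 1 − P(N ≤ 2) ≈ 0.8575.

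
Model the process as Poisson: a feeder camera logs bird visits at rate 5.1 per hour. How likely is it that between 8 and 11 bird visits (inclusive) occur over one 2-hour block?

0.4711

Over the interval, μ = 5.1 × 2 = 10.2 (a 2-hour block = 2 hours).
P(8 ≤ N ≤ 11) = Σ_{j=8}^{11} e^(−10.2) · 10.2^j/j! ≈ 0.4711.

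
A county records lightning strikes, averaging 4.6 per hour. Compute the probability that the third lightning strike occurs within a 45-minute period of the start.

Over the interval, μ = 4.6 × 0.75 = 3.45 (a 45-minute period = 0.75 hours).
The third arrival falls in the interval iff at least 3 events occur there: P(S_3 ≤ t) = P(N ≥ 3) = 1 − P(N ≤ 2) ≈ 0.6698.

0.6698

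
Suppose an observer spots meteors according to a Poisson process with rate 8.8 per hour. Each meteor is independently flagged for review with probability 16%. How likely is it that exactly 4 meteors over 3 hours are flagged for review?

Thinning: the meteors that are flagged for review themselves form a Poisson process with rate 0.16 × 8.8 = 1.408 per hour.
Over the interval, μ = 1.408 × 3 = 4.224 (3 hours).
P(N = 4) = e^(−4.224) · 4.224^4/4! ≈ 0.1942.

0.1942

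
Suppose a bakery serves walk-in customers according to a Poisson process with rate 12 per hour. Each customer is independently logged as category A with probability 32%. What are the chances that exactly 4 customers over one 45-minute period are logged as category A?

Thinning: the customers that are logged as category A themselves form a Poisson process with rate 0.32 × 12 = 3.84 per hour.
Over the interval, μ = 3.84 × 0.75 = 2.88 (a 45-minute period = 0.75 hours).
P(N = 4) = e^(−2.88) · 2.88^4/4! ≈ 0.1609.

0.1609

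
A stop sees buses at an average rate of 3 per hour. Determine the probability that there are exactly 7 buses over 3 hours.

0.1171

Over the interval, μ = 3 × 3 = 9 (3 hours).
P(N = 7) = e^(−μ) μ^7/7! = e^(−9) · 9^7/5040 ≈ 0.1171.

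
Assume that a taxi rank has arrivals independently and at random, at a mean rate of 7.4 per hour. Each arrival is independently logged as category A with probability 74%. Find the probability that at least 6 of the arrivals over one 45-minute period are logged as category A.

Thinning: the arrivals that are logged as category A themselves form a Poisson process with rate 0.74 × 7.4 = 5.476 per hour.
Over the interval, μ = 5.476 × 0.75 = 4.107 (a 45-minute period = 0.75 hours).
P(N ≥ 6) = 1 − P(N ≤ 5) ≈ 0.2318.

0.2318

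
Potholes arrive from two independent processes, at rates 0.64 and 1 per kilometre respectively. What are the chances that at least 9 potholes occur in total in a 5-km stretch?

Independent Poisson processes superpose: combined rate λ = 0.64 + 1 = 1.64 per kilometre.
Over the interval, μ = 1.64 × 5 = 8.2 (a 5-km stretch = 5 kilometres).
P(N ≥ 9) = 1 − P(N ≤ 8) ≈ 0.4353.

0.4353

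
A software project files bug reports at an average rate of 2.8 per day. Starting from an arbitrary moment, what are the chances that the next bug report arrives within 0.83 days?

Inter-arrival times are exponential with rate λ = 2.8 per day.
P(T ≤ 0.83) = 1 − e^(−λt) = 1 − e^(−2.8 × 0.83) = 1 − e^(−2.324) ≈ 0.9021.

0.9021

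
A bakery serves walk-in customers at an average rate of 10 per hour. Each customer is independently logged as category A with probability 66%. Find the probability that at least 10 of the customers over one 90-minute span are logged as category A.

0.5295

Thinning: the customers that are logged as category A themselves form a Poisson process with rate 0.66 × 10 = 6.6 per hour.
Over the interval, μ = 6.6 × 1.5 = 9.9 (a 90-minute span = 1.5 hours).
P(N ≥ 10) = 1 − P(N ≤ 9) ≈ 0.5295.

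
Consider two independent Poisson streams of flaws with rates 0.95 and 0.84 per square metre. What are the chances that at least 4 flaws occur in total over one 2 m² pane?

Independent Poisson processes superpose: combined rate λ = 0.95 + 0.84 = 1.79 per square metre.
Over the interval, μ = 1.79 × 2 = 3.58 (a 2 m² pane = 2 square metres).
P(N ≥ 4) = 1 − P(N ≤ 3) ≈ 0.4805.

0.4805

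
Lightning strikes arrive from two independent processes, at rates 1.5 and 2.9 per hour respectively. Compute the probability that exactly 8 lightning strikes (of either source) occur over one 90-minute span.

Independent Poisson processes superpose: combined rate λ = 1.5 + 2.9 = 4.4 per hour.
Over the interval, μ = 4.4 × 1.5 = 6.6 (a 90-minute span = 1.5 hours).
P(N = 8) = e^(−6.6) · 6.6^8/8! ≈ 0.1215.

0.1215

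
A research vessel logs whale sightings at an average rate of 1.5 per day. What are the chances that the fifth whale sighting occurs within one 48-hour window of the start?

Over the interval, μ = 1.5 × 2 = 3 (a 48-hour window = 2 days).
The fifth arrival falls in the interval iff at least 5 events occur there: P(S_5 ≤ t) = P(N ≥ 5) = 1 − P(N ≤ 4) ≈ 0.1847.

0.1847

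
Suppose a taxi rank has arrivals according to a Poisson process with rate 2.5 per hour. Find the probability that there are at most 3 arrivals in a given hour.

0.7576

With mean μ = 2.5 per hour,
P(N ≤ 3) = Σ_{j=0}^{3} e^(−μ) μ^j/j! ≈ 0.7576.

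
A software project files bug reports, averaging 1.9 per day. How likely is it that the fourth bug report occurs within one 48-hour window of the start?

Over the interval, μ = 1.9 × 2 = 3.8 (a 48-hour window = 2 days).
The fourth arrival falls in the interval iff at least 4 events occur there: P(S_4 ≤ t) = P(N ≥ 4) = 1 − P(N ≤ 3) ≈ 0.5265.

0.5265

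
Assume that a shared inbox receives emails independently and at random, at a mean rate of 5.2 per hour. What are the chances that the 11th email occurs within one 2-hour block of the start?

Over the interval, μ = 5.2 × 2 = 10.4 (a 2-hour block = 2 hours).
The 11th arrival falls in the interval iff at least 11 events occur there: P(S_11 ≤ t) = P(N ≥ 11) = 1 − P(N ≤ 10) ≈ 0.4669.

0.4669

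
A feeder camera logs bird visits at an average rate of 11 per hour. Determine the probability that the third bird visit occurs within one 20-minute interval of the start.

Over the interval, μ = 11 × 1/3 ≈ 3.66667 (a 20-minute interval = 1/3 hours).
The third arrival falls in the interval iff at least 3 events occur there: P(S_3 ≤ t) = P(N ≥ 3) = 1 − P(N ≤ 2) ≈ 0.7089.

0.7089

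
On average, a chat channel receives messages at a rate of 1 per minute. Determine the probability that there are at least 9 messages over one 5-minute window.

Over the interval, μ = 1 × 5 = 5 (a 5-minute window = 5 minutes).
P(N ≥ 9) = 1 − P(N ≤ 8) = 1 − Σ_{j=0}^{8} e^(−μ) μ^j/j! ≈ 0.0681.

0.0681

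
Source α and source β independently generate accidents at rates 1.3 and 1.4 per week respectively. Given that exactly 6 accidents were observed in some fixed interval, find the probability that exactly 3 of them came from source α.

0.3112

Given the total, each event is independently from source α with probability p = λ_α/(λ_α+λ_β) = 1.3/2.7 ≈ 0.4815.
So K ~ Binomial(6, 1.3/2.7): P(K = 3) = C(6,3) · (1.3/2.7)^3 · (1.4/2.7)^3 ≈ 0.3112.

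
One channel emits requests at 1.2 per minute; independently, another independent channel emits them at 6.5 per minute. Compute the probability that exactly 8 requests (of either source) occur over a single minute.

Independent Poisson processes superpose: combined rate λ = 1.2 + 6.5 = 7.7 per minute.
So μ = 7.7.
P(N = 8) = e^(−7.7) · 7.7^8/8! ≈ 0.1388.

0.1388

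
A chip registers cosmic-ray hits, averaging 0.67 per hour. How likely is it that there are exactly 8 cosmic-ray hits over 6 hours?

0.0304

Over the interval, μ = 0.67 × 6 = 4.02 (6 hours).
P(N = 8) = e^(−μ) μ^8/8! = e^(−4.02) · 4.02^8/40320 ≈ 0.0304.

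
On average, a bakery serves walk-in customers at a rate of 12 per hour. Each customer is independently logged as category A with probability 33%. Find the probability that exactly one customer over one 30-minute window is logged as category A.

0.2734

Thinning: the customers that are logged as category A themselves form a Poisson process with rate 0.33 × 12 = 3.96 per hour.
Over the interval, μ = 3.96 × 0.5 = 1.98 (a 30-minute window = 0.5 hours).
P(N = 1) = e^(−1.98) · 1.98^1/1! ≈ 0.2734.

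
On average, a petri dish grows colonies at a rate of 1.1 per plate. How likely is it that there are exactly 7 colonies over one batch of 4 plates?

Over the interval, μ = 1.1 × 4 = 4.4 (a batch of 4 plates = 4 plates).
P(N = 7) = e^(−μ) μ^7/7! = e^(−4.4) · 4.4^7/5040 ≈ 0.0778.

0.0778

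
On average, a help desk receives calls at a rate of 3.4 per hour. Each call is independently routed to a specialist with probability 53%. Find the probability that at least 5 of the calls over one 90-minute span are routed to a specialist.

Thinning: the calls that are routed to a specialist themselves form a Poisson process with rate 0.53 × 3.4 = 1.802 per hour.
Over the interval, μ = 1.802 × 1.5 = 2.703 (a 90-minute span = 1.5 hours).
P(N ≥ 5) = 1 − P(N ≤ 4) ≈ 0.1375.

0.1375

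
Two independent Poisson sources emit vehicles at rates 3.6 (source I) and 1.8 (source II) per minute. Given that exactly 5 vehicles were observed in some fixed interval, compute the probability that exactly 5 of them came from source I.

Given the total, each event is independently from source I with probability p = λ_I/(λ_I+λ_II) = 3.6/5.4 ≈ 0.6667.
So K ~ Binomial(5, 3.6/5.4): P(K = 5) = C(5,5) · (3.6/5.4)^5 · (1.8/5.4)^0 ≈ 0.1317.

0.1317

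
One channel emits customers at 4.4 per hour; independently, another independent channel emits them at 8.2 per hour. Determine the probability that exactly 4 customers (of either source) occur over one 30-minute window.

0.1205

Independent Poisson processes superpose: combined rate λ = 4.4 + 8.2 = 12.6 per hour.
Over the interval, μ = 12.6 × 0.5 = 6.3 (a 30-minute window = 0.5 hours).
P(N = 4) = e^(−6.3) · 6.3^4/4! ≈ 0.1205.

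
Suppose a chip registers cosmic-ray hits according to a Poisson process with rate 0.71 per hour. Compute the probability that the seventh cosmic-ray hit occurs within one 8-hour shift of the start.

0.3424

Over the interval, μ = 0.71 × 8 = 5.68 (an 8-hour shift = 8 hours).
The seventh arrival falls in the interval iff at least 7 events occur there: P(S_7 ≤ t) = P(N ≥ 7) = 1 − P(N ≤ 6) ≈ 0.3424.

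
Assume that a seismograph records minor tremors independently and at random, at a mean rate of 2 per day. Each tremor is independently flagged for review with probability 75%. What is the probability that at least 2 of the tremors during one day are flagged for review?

0.4422

Thinning: the tremors that are flagged for review themselves form a Poisson process with rate 0.75 × 2 = 1.5 per day.
So μ = 1.5.
P(N ≥ 2) = 1 − P(N ≤ 1) ≈ 0.4422.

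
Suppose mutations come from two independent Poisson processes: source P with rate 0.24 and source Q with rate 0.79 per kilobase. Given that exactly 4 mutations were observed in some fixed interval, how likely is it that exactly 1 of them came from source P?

0.4205

Given the total, each event is independently from source P with probability p = λ_P/(λ_P+λ_Q) = 0.24/1.03 ≈ 0.2330.
So K ~ Binomial(4, 0.24/1.03): P(K = 1) = C(4,1) · (0.24/1.03)^1 · (0.79/1.03)^3 ≈ 0.4205.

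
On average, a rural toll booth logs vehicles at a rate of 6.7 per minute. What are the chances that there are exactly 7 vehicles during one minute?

0.1480

With mean μ = 6.7 per minute,
P(N = 7) = e^(−μ) μ^7/7! = e^(−6.7) · 6.7^7/5040 ≈ 0.1480.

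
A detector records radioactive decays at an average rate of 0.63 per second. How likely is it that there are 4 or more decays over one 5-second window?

Over the interval, μ = 0.63 × 5 = 3.15 (a 5-second window = 5 seconds).
P(N ≥ 4) = 1 − P(N ≤ 3) = 1 − Σ_{j=0}^{3} e^(−μ) μ^j/j! ≈ 0.3863.

0.3863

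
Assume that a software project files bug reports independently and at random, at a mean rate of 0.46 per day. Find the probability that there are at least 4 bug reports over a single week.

Over the interval, μ = 0.46 × 7 = 3.22 (a week = 7 days).
P(N ≥ 4) = 1 − P(N ≤ 3) = 1 − Σ_{j=0}^{3} e^(−μ) μ^j/j! ≈ 0.4019.

0.4019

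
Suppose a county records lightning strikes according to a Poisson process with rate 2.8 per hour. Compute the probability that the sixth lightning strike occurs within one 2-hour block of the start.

0.4881

Over the interval, μ = 2.8 × 2 = 5.6 (a 2-hour block = 2 hours).
The sixth arrival falls in the interval iff at least 6 events occur there: P(S_6 ≤ t) = P(N ≥ 6) = 1 − P(N ≤ 5) ≈ 0.4881.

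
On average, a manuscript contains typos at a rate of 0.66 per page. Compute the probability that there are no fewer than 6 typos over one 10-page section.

0.6453

Over the interval, μ = 0.66 × 10 = 6.6 (a 10-page section = 10 pages).
P(N ≥ 6) = 1 − P(N ≤ 5) = 1 − Σ_{j=0}^{5} e^(−μ) μ^j/j! ≈ 0.6453.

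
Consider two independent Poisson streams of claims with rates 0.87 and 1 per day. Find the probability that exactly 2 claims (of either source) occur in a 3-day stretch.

0.0576

Independent Poisson processes superpose: combined rate λ = 0.87 + 1 = 1.87 per day.
Over the interval, μ = 1.87 × 3 = 5.61 (a 3-day stretch = 3 days).
P(N = 2) = e^(−5.61) · 5.61^2/2! ≈ 0.0576.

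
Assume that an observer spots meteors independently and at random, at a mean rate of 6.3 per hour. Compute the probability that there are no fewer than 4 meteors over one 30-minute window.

0.3863

Over the interval, μ = 6.3 × 0.5 = 3.15 (a 30-minute window = 0.5 hours).
P(N ≥ 4) = 1 − P(N ≤ 3) = 1 − Σ_{j=0}^{3} e^(−μ) μ^j/j! ≈ 0.3863.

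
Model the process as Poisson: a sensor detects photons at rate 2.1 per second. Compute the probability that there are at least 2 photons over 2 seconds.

Over the interval, μ = 2.1 × 2 = 4.2 (2 seconds).
P(N ≥ 2) = 1 − P(N ≤ 1) = 1 − Σ_{j=0}^{1} e^(−μ) μ^j/j! ≈ 0.9220.

0.9220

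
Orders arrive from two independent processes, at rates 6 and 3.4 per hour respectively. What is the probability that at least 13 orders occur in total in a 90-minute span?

Independent Poisson processes superpose: combined rate λ = 6 + 3.4 = 9.4 per hour.
Over the interval, μ = 9.4 × 1.5 = 14.1 (a 90-minute span = 1.5 hours).
P(N ≥ 13) = 1 − P(N ≤ 12) ≈ 0.6513.

0.6513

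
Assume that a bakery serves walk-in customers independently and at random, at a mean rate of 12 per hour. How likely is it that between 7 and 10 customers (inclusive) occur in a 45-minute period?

Over the interval, μ = 12 × 0.75 = 9 (a 45-minute period = 0.75 hours).
P(7 ≤ N ≤ 10) = Σ_{j=7}^{10} e^(−9) · 9^j/j! ≈ 0.4992.

0.4992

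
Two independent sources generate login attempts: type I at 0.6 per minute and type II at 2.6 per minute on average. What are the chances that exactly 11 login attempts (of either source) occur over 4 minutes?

Independent Poisson processes superpose: combined rate λ = 0.6 + 2.6 = 3.2 per minute.
Over the interval, μ = 3.2 × 4 = 12.8 (4 minutes).
P(N = 11) = e^(−12.8) · 12.8^11/11! ≈ 0.1045.

0.1045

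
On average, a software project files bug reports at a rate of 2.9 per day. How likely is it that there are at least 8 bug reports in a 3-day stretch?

Over the interval, μ = 2.9 × 3 = 8.7 (a 3-day stretch = 3 days).
P(N ≥ 8) = 1 − P(N ≤ 7) = 1 − Σ_{j=0}^{7} e^(−μ) μ^j/j! ≈ 0.6398.

0.6398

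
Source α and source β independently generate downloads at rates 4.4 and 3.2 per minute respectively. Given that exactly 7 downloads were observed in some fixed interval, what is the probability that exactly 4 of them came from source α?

0.2935

Given the total, each event is independently from source α with probability p = λ_α/(λ_α+λ_β) = 4.4/7.6 ≈ 0.5789.
So K ~ Binomial(7, 4.4/7.6): P(K = 4) = C(7,4) · (4.4/7.6)^4 · (3.2/7.6)^3 ≈ 0.2935.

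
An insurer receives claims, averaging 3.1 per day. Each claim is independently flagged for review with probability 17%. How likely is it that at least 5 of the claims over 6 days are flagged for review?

0.2127

Thinning: the claims that are flagged for review themselves form a Poisson process with rate 0.17 × 3.1 = 0.527 per day.
Over the interval, μ = 0.527 × 6 = 3.162 (6 days).
P(N ≥ 5) = 1 − P(N ≤ 4) ≈ 0.2127.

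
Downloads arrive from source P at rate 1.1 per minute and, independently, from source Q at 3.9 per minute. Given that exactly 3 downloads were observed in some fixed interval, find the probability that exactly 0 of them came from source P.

0.4746

Given the total, each event is independently from source P with probability p = λ_P/(λ_P+λ_Q) = 1.1/5 = 0.2200.
So K ~ Binomial(3, 1.1/5): P(K = 0) = C(3,0) · (1.1/5)^0 · (3.9/5)^3 ≈ 0.4746.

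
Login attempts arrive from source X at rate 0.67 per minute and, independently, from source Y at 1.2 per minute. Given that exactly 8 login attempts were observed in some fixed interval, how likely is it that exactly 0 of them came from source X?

Given the total, each event is independently from source X with probability p = λ_X/(λ_X+λ_Y) = 0.67/1.87 ≈ 0.3583.
So K ~ Binomial(8, 0.67/1.87): P(K = 0) = C(8,0) · (0.67/1.87)^0 · (1.2/1.87)^8 ≈ 0.0288.

0.0288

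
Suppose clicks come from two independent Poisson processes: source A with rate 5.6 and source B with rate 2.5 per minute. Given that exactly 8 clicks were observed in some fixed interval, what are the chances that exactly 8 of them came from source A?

0.0522

Given the total, each event is independently from source A with probability p = λ_A/(λ_A+λ_B) = 5.6/8.1 ≈ 0.6914.
So K ~ Binomial(8, 5.6/8.1): P(K = 8) = C(8,8) · (5.6/8.1)^8 · (2.5/8.1)^0 ≈ 0.0522.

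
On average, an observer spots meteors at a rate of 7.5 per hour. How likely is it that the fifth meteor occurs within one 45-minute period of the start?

0.6616

Over the interval, μ = 7.5 × 0.75 = 5.625 (a 45-minute period = 0.75 hours).
The fifth arrival falls in the interval iff at least 5 events occur there: P(S_5 ≤ t) = P(N ≥ 5) = 1 − P(N ≤ 4) ≈ 0.6616.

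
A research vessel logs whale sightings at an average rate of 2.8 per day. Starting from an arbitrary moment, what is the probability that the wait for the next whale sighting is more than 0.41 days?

0.3173

The wait for the next event is exponential with rate λ = 2.8 per day.
P(T > 0.41) = e^(−λt) = e^(−2.8 × 0.41) = e^(−1.148) ≈ 0.3173.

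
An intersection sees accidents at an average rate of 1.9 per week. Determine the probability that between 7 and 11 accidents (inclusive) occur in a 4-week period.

0.5501

Over the interval, μ = 1.9 × 4 = 7.6 (a 4-week period = 4 weeks).
P(7 ≤ N ≤ 11) = Σ_{j=7}^{11} e^(−7.6) · 7.6^j/j! ≈ 0.5501.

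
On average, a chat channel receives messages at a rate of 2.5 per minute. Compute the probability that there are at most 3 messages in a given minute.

0.7576

With mean μ = 2.5 per minute,
P(N ≤ 3) = Σ_{j=0}^{3} e^(−μ) μ^j/j! ≈ 0.7576.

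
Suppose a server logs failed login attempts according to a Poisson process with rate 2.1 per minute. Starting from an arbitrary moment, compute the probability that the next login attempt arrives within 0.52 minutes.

0.6645

Inter-arrival times are exponential with rate λ = 2.1 per minute.
P(T ≤ 0.52) = 1 − e^(−λt) = 1 − e^(−2.1 × 0.52) = 1 − e^(−1.092) ≈ 0.6645.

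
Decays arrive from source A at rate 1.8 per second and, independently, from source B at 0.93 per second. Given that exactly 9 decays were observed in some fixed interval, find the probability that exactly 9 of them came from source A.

0.0235

Given the total, each event is independently from source A with probability p = λ_A/(λ_A+λ_B) = 1.8/2.73 ≈ 0.6593.
So K ~ Binomial(9, 1.8/2.73): P(K = 9) = C(9,9) · (1.8/2.73)^9 · (0.93/2.73)^0 ≈ 0.0235.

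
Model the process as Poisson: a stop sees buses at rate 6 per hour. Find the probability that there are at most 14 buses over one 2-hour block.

Over the interval, μ = 6 × 2 = 12 (a 2-hour block = 2 hours).
P(N ≤ 14) = Σ_{j=0}^{14} e^(−μ) μ^j/j! ≈ 0.7720.

0.7720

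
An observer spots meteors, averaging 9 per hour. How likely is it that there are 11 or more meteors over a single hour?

0.2940

With mean μ = 9 per hour,
P(N ≥ 11) = 1 − P(N ≤ 10) = 1 − Σ_{j=0}^{10} e^(−μ) μ^j/j! ≈ 0.2940.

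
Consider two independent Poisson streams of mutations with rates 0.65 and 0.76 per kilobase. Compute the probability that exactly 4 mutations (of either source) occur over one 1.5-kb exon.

Independent Poisson processes superpose: combined rate λ = 0.65 + 0.76 = 1.41 per kilobase.
Over the interval, μ = 1.41 × 1.5 = 2.115 (a 1.5-kb exon = 1.5 kilobases).
P(N = 4) = e^(−2.115) · 2.115^4/4! ≈ 0.1006.

0.1006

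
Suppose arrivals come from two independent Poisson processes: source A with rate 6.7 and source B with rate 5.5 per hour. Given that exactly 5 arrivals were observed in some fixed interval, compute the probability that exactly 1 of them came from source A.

0.1134

Given the total, each event is independently from source A with probability p = λ_A/(λ_A+λ_B) = 6.7/12.2 ≈ 0.5492.
So K ~ Binomial(5, 6.7/12.2): P(K = 1) = C(5,1) · (6.7/12.2)^1 · (5.5/12.2)^4 ≈ 0.1134.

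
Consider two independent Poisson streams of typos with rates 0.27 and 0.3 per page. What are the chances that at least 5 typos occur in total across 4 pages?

Independent Poisson processes superpose: combined rate λ = 0.27 + 0.3 = 0.57 per page.
Over the interval, μ = 0.57 × 4 = 2.28 (4 pages).
P(N ≥ 5) = 1 − P(N ≤ 4) ≈ 0.0814.

0.0814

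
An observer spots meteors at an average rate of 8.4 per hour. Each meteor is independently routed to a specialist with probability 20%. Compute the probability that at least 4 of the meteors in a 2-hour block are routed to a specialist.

Thinning: the meteors that are routed to a specialist themselves form a Poisson process with rate 0.2 × 8.4 = 1.68 per hour.
Over the interval, μ = 1.68 × 2 = 3.36 (a 2-hour block = 2 hours).
P(N ≥ 4) = 1 − P(N ≤ 3) ≈ 0.4329.

0.4329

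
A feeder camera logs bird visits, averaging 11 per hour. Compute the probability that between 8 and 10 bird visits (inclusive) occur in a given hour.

0.3167

With mean μ = 11 per hour,
P(8 ≤ N ≤ 10) = Σ_{j=8}^{10} e^(−11) · 11^j/j! ≈ 0.3167.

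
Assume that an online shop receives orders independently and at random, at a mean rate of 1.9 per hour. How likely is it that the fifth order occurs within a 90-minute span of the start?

0.1602

Over the interval, μ = 1.9 × 1.5 = 2.85 (a 90-minute span = 1.5 hours).
The fifth arrival falls in the interval iff at least 5 events occur there: P(S_5 ≤ t) = P(N ≥ 5) = 1 − P(N ≤ 4) ≈ 0.1602.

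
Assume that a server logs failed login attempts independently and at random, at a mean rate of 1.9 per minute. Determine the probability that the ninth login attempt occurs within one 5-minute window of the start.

Over the interval, μ = 1.9 × 5 = 9.5 (a 5-minute window = 5 minutes).
The ninth arrival falls in the interval iff at least 9 events occur there: P(S_9 ≤ t) = P(N ≥ 9) = 1 − P(N ≤ 8) ≈ 0.6082.

0.6082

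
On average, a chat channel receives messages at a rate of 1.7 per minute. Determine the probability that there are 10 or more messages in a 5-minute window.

Over the interval, μ = 1.7 × 5 = 8.5 (a 5-minute window = 5 minutes).
P(N ≥ 10) = 1 − P(N ≤ 9) = 1 − Σ_{j=0}^{9} e^(−μ) μ^j/j! ≈ 0.3470.

0.3470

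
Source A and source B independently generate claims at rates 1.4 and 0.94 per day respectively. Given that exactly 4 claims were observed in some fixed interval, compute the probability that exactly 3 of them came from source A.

0.3441

Given the total, each event is independently from source A with probability p = λ_A/(λ_A+λ_B) = 1.4/2.34 ≈ 0.5983.
So K ~ Binomial(4, 1.4/2.34): P(K = 3) = C(4,3) · (1.4/2.34)^3 · (0.94/2.34)^1 ≈ 0.3441.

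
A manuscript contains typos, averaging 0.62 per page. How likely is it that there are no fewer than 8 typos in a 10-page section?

Over the interval, μ = 0.62 × 10 = 6.2 (a 10-page section = 10 pages).
P(N ≥ 8) = 1 − P(N ≤ 7) = 1 − Σ_{j=0}^{7} e^(−μ) μ^j/j! ≈ 0.2840.

0.2840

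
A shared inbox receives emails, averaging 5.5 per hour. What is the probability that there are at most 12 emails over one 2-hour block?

Over the interval, μ = 5.5 × 2 = 11 (a 2-hour block = 2 hours).
P(N ≤ 12) = Σ_{j=0}^{12} e^(−μ) μ^j/j! ≈ 0.6887.

0.6887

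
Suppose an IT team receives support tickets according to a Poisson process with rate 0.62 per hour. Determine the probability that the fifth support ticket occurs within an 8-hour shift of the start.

Over the interval, μ = 0.62 × 8 = 4.96 (an 8-hour shift = 8 hours).
The fifth arrival falls in the interval iff at least 5 events occur there: P(S_5 ≤ t) = P(N ≥ 5) = 1 − P(N ≤ 4) ≈ 0.5525.

0.5525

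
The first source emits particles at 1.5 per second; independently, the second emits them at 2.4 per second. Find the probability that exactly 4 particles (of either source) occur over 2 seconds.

Independent Poisson processes superpose: combined rate λ = 1.5 + 2.4 = 3.9 per second.
Over the interval, μ = 3.9 × 2 = 7.8 (2 seconds).
P(N = 4) = e^(−7.8) · 7.8^4/4! ≈ 0.0632.

0.0632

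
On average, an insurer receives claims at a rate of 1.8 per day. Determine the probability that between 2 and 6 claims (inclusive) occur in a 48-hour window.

Over the interval, μ = 1.8 × 2 = 3.6 (a 48-hour window = 2 days).
P(2 ≤ N ≤ 6) = Σ_{j=2}^{6} e^(−3.6) · 3.6^j/j! ≈ 0.8010.

0.8010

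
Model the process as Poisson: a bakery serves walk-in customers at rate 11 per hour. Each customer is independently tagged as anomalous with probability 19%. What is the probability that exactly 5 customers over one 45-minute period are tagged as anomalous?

0.0164

Thinning: the customers that are tagged as anomalous themselves form a Poisson process with rate 0.19 × 11 = 2.09 per hour.
Over the interval, μ = 2.09 × 0.75 = 1.5675 (a 45-minute period = 0.75 hours).
P(N = 5) = e^(−1.5675) · 1.5675^5/5! ≈ 0.0164.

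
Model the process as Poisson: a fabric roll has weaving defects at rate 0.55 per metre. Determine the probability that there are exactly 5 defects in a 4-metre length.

0.0476

Over the interval, μ = 0.55 × 4 = 2.2 (a 4-metre length = 4 metres).
P(N = 5) = e^(−μ) μ^5/5! = e^(−2.2) · 2.2^5/120 ≈ 0.0476.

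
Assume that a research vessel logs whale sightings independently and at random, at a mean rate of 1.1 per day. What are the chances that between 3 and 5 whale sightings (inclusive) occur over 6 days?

0.3147

Over the interval, μ = 1.1 × 6 = 6.6 (6 days).
P(3 ≤ N ≤ 5) = Σ_{j=3}^{5} e^(−6.6) · 6.6^j/j! ≈ 0.3147.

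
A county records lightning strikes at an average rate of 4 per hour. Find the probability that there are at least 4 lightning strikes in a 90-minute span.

0.8488

Over the interval, μ = 4 × 1.5 = 6 (a 90-minute span = 1.5 hours).
P(N ≥ 4) = 1 − P(N ≤ 3) = 1 − Σ_{j=0}^{3} e^(−μ) μ^j/j! ≈ 0.8488.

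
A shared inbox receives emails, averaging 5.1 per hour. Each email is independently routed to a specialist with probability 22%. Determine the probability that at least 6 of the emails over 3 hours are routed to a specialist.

0.1252

Thinning: the emails that are routed to a specialist themselves form a Poisson process with rate 0.22 × 5.1 = 1.122 per hour.
Over the interval, μ = 1.122 × 3 = 3.366 (3 hours).
P(N ≥ 6) = 1 − P(N ≤ 5) ≈ 0.1252.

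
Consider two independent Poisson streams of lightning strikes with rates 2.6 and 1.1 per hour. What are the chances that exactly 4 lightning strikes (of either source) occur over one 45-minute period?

Independent Poisson processes superpose: combined rate λ = 2.6 + 1.1 = 3.7 per hour.
Over the interval, μ = 3.7 × 0.75 = 2.775 (a 45-minute period = 0.75 hours).
P(N = 4) = e^(−2.775) · 2.775^4/4! ≈ 0.1541.

0.1541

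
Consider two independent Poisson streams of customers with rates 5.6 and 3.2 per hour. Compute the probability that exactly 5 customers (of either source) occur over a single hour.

0.0663

Independent Poisson processes superpose: combined rate λ = 5.6 + 3.2 = 8.8 per hour.
So μ = 8.8.
P(N = 5) = e^(−8.8) · 8.8^5/5! ≈ 0.0663.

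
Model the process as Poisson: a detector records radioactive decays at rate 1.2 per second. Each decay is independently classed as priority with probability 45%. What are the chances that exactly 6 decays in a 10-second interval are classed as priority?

Thinning: the decays that are classed as priority themselves form a Poisson process with rate 0.45 × 1.2 = 0.54 per second.
Over the interval, μ = 0.54 × 10 = 5.4 (a 10-second interval = 10 seconds).
P(N = 6) = e^(−5.4) · 5.4^6/6! ≈ 0.1555.

0.1555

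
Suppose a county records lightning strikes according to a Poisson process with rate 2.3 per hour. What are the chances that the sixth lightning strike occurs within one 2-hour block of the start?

0.3142

Over the interval, μ = 2.3 × 2 = 4.6 (a 2-hour block = 2 hours).
The sixth arrival falls in the interval iff at least 6 events occur there: P(S_6 ≤ t) = P(N ≥ 6) = 1 − P(N ≤ 5) ≈ 0.3142.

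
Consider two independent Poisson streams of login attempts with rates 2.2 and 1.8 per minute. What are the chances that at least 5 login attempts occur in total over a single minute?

Independent Poisson processes superpose: combined rate λ = 2.2 + 1.8 = 4 per minute.
So μ = 4.
P(N ≥ 5) = 1 − P(N ≤ 4) ≈ 0.3712.

0.3712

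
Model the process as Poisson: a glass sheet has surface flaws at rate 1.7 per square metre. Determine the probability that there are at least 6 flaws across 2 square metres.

Over the interval, μ = 1.7 × 2 = 3.4 (2 square metres).
P(N ≥ 6) = 1 − P(N ≤ 5) = 1 − Σ_{j=0}^{5} e^(−μ) μ^j/j! ≈ 0.1295.

0.1295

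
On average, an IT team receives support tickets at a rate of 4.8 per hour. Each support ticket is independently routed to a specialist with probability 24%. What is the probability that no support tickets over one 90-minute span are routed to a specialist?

0.1776

Thinning: the support tickets that are routed to a specialist themselves form a Poisson process with rate 0.24 × 4.8 = 1.152 per hour.
Over the interval, μ = 1.152 × 1.5 = 1.728 (a 90-minute span = 1.5 hours).
P(N = 0) = e^(−1.728) · 1.728^0/0! ≈ 0.1776.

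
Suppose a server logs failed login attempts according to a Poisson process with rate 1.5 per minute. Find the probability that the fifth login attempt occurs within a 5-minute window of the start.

Over the interval, μ = 1.5 × 5 = 7.5 (a 5-minute window = 5 minutes).
The fifth arrival falls in the interval iff at least 5 events occur there: P(S_5 ≤ t) = P(N ≥ 5) = 1 − P(N ≤ 4) ≈ 0.8679.

0.8679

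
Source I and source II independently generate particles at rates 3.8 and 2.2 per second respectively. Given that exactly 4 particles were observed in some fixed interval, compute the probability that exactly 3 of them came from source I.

Given the total, each event is independently from source I with probability p = λ_I/(λ_I+λ_II) = 3.8/6 ≈ 0.6333.
So K ~ Binomial(4, 3.8/6): P(K = 3) = C(4,3) · (3.8/6)^3 · (2.2/6)^1 ≈ 0.3726.

0.3726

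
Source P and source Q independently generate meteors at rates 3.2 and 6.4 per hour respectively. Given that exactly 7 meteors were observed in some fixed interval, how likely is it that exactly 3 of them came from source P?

0.2561

Given the total, each event is independently from source P with probability p = λ_P/(λ_P+λ_Q) = 3.2/9.6 ≈ 0.3333.
So K ~ Binomial(7, 3.2/9.6): P(K = 3) = C(7,3) · (3.2/9.6)^3 · (6.4/9.6)^4 ≈ 0.2561.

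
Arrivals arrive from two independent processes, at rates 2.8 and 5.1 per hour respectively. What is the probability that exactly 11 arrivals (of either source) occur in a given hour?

0.0695

Independent Poisson processes superpose: combined rate λ = 2.8 + 5.1 = 7.9 per hour.
So μ = 7.9.
P(N = 11) = e^(−7.9) · 7.9^11/11! ≈ 0.0695.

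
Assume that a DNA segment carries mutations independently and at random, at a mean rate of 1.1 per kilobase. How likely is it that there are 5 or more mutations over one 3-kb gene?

0.2374

Over the interval, μ = 1.1 × 3 = 3.3 (a 3-kb gene = 3 kilobases).
P(N ≥ 5) = 1 − P(N ≤ 4) = 1 − Σ_{j=0}^{4} e^(−μ) μ^j/j! ≈ 0.2374.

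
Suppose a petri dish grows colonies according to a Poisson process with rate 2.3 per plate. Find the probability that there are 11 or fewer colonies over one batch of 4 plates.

Over the interval, μ = 2.3 × 4 = 9.2 (a batch of 4 plates = 4 plates).
P(N ≤ 11) = Σ_{j=0}^{11} e^(−μ) μ^j/j! ≈ 0.7832.

0.7832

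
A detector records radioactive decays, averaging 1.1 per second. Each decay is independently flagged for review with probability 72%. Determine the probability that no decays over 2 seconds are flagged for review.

0.2052

Thinning: the decays that are flagged for review themselves form a Poisson process with rate 0.72 × 1.1 = 0.792 per second.
Over the interval, μ = 0.792 × 2 = 1.584 (2 seconds).
P(N = 0) = e^(−1.584) · 1.584^0/0! ≈ 0.2052.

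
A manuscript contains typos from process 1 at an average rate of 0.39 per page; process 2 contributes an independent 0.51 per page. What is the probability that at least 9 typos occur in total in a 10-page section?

Independent Poisson processes superpose: combined rate λ = 0.39 + 0.51 = 0.9 per page.
Over the interval, μ = 0.9 × 10 = 9 (a 10-page section = 10 pages).
P(N ≥ 9) = 1 − P(N ≤ 8) ≈ 0.5443.

0.5443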